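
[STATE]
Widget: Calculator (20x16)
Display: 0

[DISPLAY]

                   0
┌───┬───┬───┬───┐   
│ 7 │ 8 │ 9 │ ÷ │   
├───┼───┼───┼───┤   
│ 4 │ 5 │ 6 │ × │   
├───┼───┼───┼───┤   
│ 1 │ 2 │ 3 │ - │   
├───┼───┼───┼───┤   
│ 0 │ . │ = │ + │   
├───┼───┼───┼───┤   
│ C │ MC│ MR│ M+│   
└───┴───┴───┴───┘   
                    
                    
                    
                    


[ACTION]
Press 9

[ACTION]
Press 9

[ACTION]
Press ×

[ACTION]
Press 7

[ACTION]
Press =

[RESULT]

                 693
┌───┬───┬───┬───┐   
│ 7 │ 8 │ 9 │ ÷ │   
├───┼───┼───┼───┤   
│ 4 │ 5 │ 6 │ × │   
├───┼───┼───┼───┤   
│ 1 │ 2 │ 3 │ - │   
├───┼───┼───┼───┤   
│ 0 │ . │ = │ + │   
├───┼───┼───┼───┤   
│ C │ MC│ MR│ M+│   
└───┴───┴───┴───┘   
                    
                    
                    
                    


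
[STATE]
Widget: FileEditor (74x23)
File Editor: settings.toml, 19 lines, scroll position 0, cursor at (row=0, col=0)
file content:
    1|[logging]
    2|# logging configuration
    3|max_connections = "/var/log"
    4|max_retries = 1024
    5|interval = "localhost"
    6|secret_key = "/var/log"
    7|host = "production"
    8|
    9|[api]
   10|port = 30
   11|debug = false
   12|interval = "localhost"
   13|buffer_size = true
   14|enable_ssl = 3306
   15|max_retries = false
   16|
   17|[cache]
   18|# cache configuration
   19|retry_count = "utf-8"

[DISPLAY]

█logging]                                                                ▲
# logging configuration                                                  █
max_connections = "/var/log"                                             ░
max_retries = 1024                                                       ░
interval = "localhost"                                                   ░
secret_key = "/var/log"                                                  ░
host = "production"                                                      ░
                                                                         ░
[api]                                                                    ░
port = 30                                                                ░
debug = false                                                            ░
interval = "localhost"                                                   ░
buffer_size = true                                                       ░
enable_ssl = 3306                                                        ░
max_retries = false                                                      ░
                                                                         ░
[cache]                                                                  ░
# cache configuration                                                    ░
retry_count = "utf-8"                                                    ░
                                                                         ░
                                                                         ░
                                                                         ░
                                                                         ▼


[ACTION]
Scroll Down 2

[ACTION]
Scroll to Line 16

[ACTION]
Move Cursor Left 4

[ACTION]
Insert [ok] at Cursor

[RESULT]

ok█logging]                                                              ▲
# logging configuration                                                  █
max_connections = "/var/log"                                             ░
max_retries = 1024                                                       ░
interval = "localhost"                                                   ░
secret_key = "/var/log"                                                  ░
host = "production"                                                      ░
                                                                         ░
[api]                                                                    ░
port = 30                                                                ░
debug = false                                                            ░
interval = "localhost"                                                   ░
buffer_size = true                                                       ░
enable_ssl = 3306                                                        ░
max_retries = false                                                      ░
                                                                         ░
[cache]                                                                  ░
# cache configuration                                                    ░
retry_count = "utf-8"                                                    ░
                                                                         ░
                                                                         ░
                                                                         ░
                                                                         ▼


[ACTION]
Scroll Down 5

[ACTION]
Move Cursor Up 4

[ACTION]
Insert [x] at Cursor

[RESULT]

okx█logging]                                                             ▲
# logging configuration                                                  █
max_connections = "/var/log"                                             ░
max_retries = 1024                                                       ░
interval = "localhost"                                                   ░
secret_key = "/var/log"                                                  ░
host = "production"                                                      ░
                                                                         ░
[api]                                                                    ░
port = 30                                                                ░
debug = false                                                            ░
interval = "localhost"                                                   ░
buffer_size = true                                                       ░
enable_ssl = 3306                                                        ░
max_retries = false                                                      ░
                                                                         ░
[cache]                                                                  ░
# cache configuration                                                    ░
retry_count = "utf-8"                                                    ░
                                                                         ░
                                                                         ░
                                                                         ░
                                                                         ▼


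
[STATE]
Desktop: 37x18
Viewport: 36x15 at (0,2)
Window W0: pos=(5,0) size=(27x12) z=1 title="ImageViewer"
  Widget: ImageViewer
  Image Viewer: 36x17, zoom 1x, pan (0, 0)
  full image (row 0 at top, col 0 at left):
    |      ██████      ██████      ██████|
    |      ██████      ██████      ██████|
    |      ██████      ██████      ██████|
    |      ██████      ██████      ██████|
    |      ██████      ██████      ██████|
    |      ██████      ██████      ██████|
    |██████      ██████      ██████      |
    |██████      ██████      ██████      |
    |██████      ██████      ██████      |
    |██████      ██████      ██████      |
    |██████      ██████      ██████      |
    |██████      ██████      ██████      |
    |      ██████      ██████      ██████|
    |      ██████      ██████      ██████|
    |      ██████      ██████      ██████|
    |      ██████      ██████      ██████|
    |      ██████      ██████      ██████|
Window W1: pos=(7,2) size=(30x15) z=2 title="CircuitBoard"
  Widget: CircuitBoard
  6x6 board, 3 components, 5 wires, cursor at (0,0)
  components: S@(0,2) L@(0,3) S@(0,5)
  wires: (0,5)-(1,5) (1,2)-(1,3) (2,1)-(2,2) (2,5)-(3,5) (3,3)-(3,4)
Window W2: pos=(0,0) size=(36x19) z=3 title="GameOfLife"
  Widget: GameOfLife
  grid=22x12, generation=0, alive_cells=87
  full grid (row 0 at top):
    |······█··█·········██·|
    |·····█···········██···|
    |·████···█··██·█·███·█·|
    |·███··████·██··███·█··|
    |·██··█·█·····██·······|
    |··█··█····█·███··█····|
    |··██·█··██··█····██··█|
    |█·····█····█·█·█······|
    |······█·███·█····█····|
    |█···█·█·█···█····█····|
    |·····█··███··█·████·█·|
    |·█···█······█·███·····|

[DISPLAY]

┠──────────────────────────────────┨
┃Gen: 0                            ┃
┃······█··█·········██·            ┃
┃·····█···········██···            ┃
┃·████···█··██·█·███·█·            ┃
┃·███··████·██··███·█··            ┃
┃·██··█·█·····██·······            ┃
┃··█··█····█·███··█····            ┃
┃··██·█··██··█····██··█            ┃
┃█·····█····█·█·█······            ┃
┃······█·███·█····█····            ┃
┃█···█·█·█···█····█····            ┃
┃·····█··███··█·████·█·            ┃
┃·█···█······█·███·····            ┃
┃                                  ┃


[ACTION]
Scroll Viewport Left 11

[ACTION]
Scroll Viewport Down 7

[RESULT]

┃Gen: 0                            ┃
┃······█··█·········██·            ┃
┃·····█···········██···            ┃
┃·████···█··██·█·███·█·            ┃
┃·███··████·██··███·█··            ┃
┃·██··█·█·····██·······            ┃
┃··█··█····█·███··█····            ┃
┃··██·█··██··█····██··█            ┃
┃█·····█····█·█·█······            ┃
┃······█·███·█····█····            ┃
┃█···█·█·█···█····█····            ┃
┃·····█··███··█·████·█·            ┃
┃·█···█······█·███·····            ┃
┃                                  ┃
┃                                  ┃


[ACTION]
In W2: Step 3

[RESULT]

┃Gen: 3                            ┃
┃··███·····██··········            ┃
┃·█··█··██████·········            ┃
┃·███···████·█·········            ┃
┃·······██·········█···            ┃
┃···················█··            ┃
┃··█···██····█······██·            ┃
┃·█·····█·██·······██··            ┃
┃··██········██·██·····            ┃
┃·········██··██·······            ┃
┃·····█·····█···█······            ┃
┃·····█·····█·██·······            ┃
┃·····█·····█··········            ┃
┃                                  ┃
┃                                  ┃


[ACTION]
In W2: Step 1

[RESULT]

┃Gen: 4                            ┃
┃··███···█···█·········            ┃
┃·█··█··█····█·········            ┃
┃·███··█·····█·········            ┃
┃··█····█··············            ┃
┃······█·█·········███·            ┃
┃······███···········█·            ┃
┃·█·█··███··███····███·            ┃
┃··█·····█··███·█······            ┃
┃··········██·█··█·····            ┃
┃···········█···█······            ┃
┃····███···██··█·······            ┃
┃············█·········            ┃
┃                                  ┃
┃                                  ┃


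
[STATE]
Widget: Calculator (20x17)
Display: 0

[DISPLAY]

                   0
┌───┬───┬───┬───┐   
│ 7 │ 8 │ 9 │ ÷ │   
├───┼───┼───┼───┤   
│ 4 │ 5 │ 6 │ × │   
├───┼───┼───┼───┤   
│ 1 │ 2 │ 3 │ - │   
├───┼───┼───┼───┤   
│ 0 │ . │ = │ + │   
├───┼───┼───┼───┤   
│ C │ MC│ MR│ M+│   
└───┴───┴───┴───┘   
                    
                    
                    
                    
                    


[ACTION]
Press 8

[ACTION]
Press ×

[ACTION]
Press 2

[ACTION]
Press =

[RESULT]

                  16
┌───┬───┬───┬───┐   
│ 7 │ 8 │ 9 │ ÷ │   
├───┼───┼───┼───┤   
│ 4 │ 5 │ 6 │ × │   
├───┼───┼───┼───┤   
│ 1 │ 2 │ 3 │ - │   
├───┼───┼───┼───┤   
│ 0 │ . │ = │ + │   
├───┼───┼───┼───┤   
│ C │ MC│ MR│ M+│   
└───┴───┴───┴───┘   
                    
                    
                    
                    
                    


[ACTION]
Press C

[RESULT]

                   0
┌───┬───┬───┬───┐   
│ 7 │ 8 │ 9 │ ÷ │   
├───┼───┼───┼───┤   
│ 4 │ 5 │ 6 │ × │   
├───┼───┼───┼───┤   
│ 1 │ 2 │ 3 │ - │   
├───┼───┼───┼───┤   
│ 0 │ . │ = │ + │   
├───┼───┼───┼───┤   
│ C │ MC│ MR│ M+│   
└───┴───┴───┴───┘   
                    
                    
                    
                    
                    


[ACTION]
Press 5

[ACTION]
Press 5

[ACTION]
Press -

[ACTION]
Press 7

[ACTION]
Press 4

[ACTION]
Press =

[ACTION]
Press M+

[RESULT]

                 -19
┌───┬───┬───┬───┐   
│ 7 │ 8 │ 9 │ ÷ │   
├───┼───┼───┼───┤   
│ 4 │ 5 │ 6 │ × │   
├───┼───┼───┼───┤   
│ 1 │ 2 │ 3 │ - │   
├───┼───┼───┼───┤   
│ 0 │ . │ = │ + │   
├───┼───┼───┼───┤   
│ C │ MC│ MR│ M+│   
└───┴───┴───┴───┘   
                    
                    
                    
                    
                    


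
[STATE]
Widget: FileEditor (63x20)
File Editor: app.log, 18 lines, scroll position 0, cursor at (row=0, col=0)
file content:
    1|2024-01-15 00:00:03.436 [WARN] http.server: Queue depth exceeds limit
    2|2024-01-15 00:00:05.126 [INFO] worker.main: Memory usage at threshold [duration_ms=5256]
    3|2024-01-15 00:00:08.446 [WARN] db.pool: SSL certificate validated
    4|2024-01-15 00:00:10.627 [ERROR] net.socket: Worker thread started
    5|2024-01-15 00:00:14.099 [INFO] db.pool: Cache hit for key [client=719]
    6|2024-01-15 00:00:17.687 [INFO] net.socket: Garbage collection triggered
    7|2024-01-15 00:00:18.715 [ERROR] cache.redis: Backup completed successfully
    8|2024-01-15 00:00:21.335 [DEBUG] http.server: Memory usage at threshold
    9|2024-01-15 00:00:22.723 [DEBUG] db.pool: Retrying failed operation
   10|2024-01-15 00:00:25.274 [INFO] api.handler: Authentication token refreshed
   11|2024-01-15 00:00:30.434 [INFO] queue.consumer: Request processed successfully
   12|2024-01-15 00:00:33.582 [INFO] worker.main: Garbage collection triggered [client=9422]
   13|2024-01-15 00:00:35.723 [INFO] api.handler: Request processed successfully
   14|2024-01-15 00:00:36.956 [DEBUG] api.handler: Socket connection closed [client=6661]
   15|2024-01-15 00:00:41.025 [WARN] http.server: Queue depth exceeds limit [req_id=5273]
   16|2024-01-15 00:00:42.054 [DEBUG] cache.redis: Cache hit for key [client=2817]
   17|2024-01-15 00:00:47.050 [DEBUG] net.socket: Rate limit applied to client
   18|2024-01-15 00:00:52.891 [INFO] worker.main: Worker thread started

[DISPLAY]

█024-01-15 00:00:03.436 [WARN] http.server: Queue depth exceed▲
2024-01-15 00:00:05.126 [INFO] worker.main: Memory usage at th█
2024-01-15 00:00:08.446 [WARN] db.pool: SSL certificate valida░
2024-01-15 00:00:10.627 [ERROR] net.socket: Worker thread star░
2024-01-15 00:00:14.099 [INFO] db.pool: Cache hit for key [cli░
2024-01-15 00:00:17.687 [INFO] net.socket: Garbage collection ░
2024-01-15 00:00:18.715 [ERROR] cache.redis: Backup completed ░
2024-01-15 00:00:21.335 [DEBUG] http.server: Memory usage at t░
2024-01-15 00:00:22.723 [DEBUG] db.pool: Retrying failed opera░
2024-01-15 00:00:25.274 [INFO] api.handler: Authentication tok░
2024-01-15 00:00:30.434 [INFO] queue.consumer: Request process░
2024-01-15 00:00:33.582 [INFO] worker.main: Garbage collection░
2024-01-15 00:00:35.723 [INFO] api.handler: Request processed ░
2024-01-15 00:00:36.956 [DEBUG] api.handler: Socket connection░
2024-01-15 00:00:41.025 [WARN] http.server: Queue depth exceed░
2024-01-15 00:00:42.054 [DEBUG] cache.redis: Cache hit for key░
2024-01-15 00:00:47.050 [DEBUG] net.socket: Rate limit applied░
2024-01-15 00:00:52.891 [INFO] worker.main: Worker thread star░
                                                              ░
                                                              ▼


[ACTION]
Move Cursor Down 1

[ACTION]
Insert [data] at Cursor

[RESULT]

2024-01-15 00:00:03.436 [WARN] http.server: Queue depth exceed▲
data█024-01-15 00:00:05.126 [INFO] worker.main: Memory usage a█
2024-01-15 00:00:08.446 [WARN] db.pool: SSL certificate valida░
2024-01-15 00:00:10.627 [ERROR] net.socket: Worker thread star░
2024-01-15 00:00:14.099 [INFO] db.pool: Cache hit for key [cli░
2024-01-15 00:00:17.687 [INFO] net.socket: Garbage collection ░
2024-01-15 00:00:18.715 [ERROR] cache.redis: Backup completed ░
2024-01-15 00:00:21.335 [DEBUG] http.server: Memory usage at t░
2024-01-15 00:00:22.723 [DEBUG] db.pool: Retrying failed opera░
2024-01-15 00:00:25.274 [INFO] api.handler: Authentication tok░
2024-01-15 00:00:30.434 [INFO] queue.consumer: Request process░
2024-01-15 00:00:33.582 [INFO] worker.main: Garbage collection░
2024-01-15 00:00:35.723 [INFO] api.handler: Request processed ░
2024-01-15 00:00:36.956 [DEBUG] api.handler: Socket connection░
2024-01-15 00:00:41.025 [WARN] http.server: Queue depth exceed░
2024-01-15 00:00:42.054 [DEBUG] cache.redis: Cache hit for key░
2024-01-15 00:00:47.050 [DEBUG] net.socket: Rate limit applied░
2024-01-15 00:00:52.891 [INFO] worker.main: Worker thread star░
                                                              ░
                                                              ▼


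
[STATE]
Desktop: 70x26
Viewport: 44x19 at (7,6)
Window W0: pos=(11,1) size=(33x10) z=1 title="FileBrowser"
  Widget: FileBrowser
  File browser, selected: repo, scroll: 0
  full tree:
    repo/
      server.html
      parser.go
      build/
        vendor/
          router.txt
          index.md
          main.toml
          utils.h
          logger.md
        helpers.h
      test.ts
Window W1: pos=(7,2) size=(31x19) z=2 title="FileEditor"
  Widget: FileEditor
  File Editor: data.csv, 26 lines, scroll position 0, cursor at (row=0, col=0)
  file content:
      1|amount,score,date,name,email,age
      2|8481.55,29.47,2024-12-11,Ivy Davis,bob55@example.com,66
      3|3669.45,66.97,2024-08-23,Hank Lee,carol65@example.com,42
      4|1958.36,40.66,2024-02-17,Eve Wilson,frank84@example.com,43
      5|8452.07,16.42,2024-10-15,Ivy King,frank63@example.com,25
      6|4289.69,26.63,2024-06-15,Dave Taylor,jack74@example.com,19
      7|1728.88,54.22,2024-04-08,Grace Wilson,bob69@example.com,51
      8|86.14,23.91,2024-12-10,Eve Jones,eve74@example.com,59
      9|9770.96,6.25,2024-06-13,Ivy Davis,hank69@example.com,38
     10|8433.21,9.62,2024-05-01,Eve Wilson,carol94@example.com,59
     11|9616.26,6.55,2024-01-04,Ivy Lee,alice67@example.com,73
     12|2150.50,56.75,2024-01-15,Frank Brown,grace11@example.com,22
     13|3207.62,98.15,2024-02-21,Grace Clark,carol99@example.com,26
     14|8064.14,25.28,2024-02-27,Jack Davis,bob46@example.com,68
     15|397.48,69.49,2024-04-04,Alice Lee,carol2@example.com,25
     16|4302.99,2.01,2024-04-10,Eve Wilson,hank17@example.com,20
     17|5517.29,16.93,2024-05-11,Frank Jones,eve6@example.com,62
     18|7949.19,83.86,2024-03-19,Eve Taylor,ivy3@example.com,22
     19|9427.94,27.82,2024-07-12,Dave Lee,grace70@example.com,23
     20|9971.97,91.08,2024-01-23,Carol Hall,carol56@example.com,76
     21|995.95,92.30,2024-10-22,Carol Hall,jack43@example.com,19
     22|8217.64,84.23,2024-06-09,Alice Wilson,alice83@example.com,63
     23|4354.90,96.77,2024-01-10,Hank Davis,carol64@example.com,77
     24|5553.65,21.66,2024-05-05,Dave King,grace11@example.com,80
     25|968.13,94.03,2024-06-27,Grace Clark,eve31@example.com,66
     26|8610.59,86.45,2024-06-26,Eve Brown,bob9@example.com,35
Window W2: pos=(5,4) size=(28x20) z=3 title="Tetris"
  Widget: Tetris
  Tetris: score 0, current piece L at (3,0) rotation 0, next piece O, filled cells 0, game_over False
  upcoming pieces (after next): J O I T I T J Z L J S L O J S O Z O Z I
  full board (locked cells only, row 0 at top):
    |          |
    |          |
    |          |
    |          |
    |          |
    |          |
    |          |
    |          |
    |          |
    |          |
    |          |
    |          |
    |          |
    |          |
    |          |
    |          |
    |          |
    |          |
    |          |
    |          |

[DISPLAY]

─────────────────────────┨Ivy█┃     ┃       
         │Next:          ┃Han░┃     ┃       
         │▓▓             ┃Eve░┃     ┃       
         │▓▓             ┃Ivy░┃     ┃       
         │               ┃Dav░┃━━━━━┛       
         │               ┃Gra░┃             
         │               ┃e J░┃             
         │Score:         ┃vy ░┃             
         │0              ┃ve ░┃             
         │               ┃vy ░┃             
         │               ┃Fra░┃             
         │               ┃Gra░┃             
         │               ┃Jac░┃             
         │               ┃lic▼┃             
         │               ┃━━━━┛             
         │               ┃                  
         │               ┃                  
━━━━━━━━━━━━━━━━━━━━━━━━━┛                  
                                            


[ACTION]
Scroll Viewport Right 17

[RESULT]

────────┨Ivy█┃     ┃                        
        ┃Han░┃     ┃                        
        ┃Eve░┃     ┃                        
        ┃Ivy░┃     ┃                        
        ┃Dav░┃━━━━━┛                        
        ┃Gra░┃                              
        ┃e J░┃                              
        ┃vy ░┃                              
        ┃ve ░┃                              
        ┃vy ░┃                              
        ┃Fra░┃                              
        ┃Gra░┃                              
        ┃Jac░┃                              
        ┃lic▼┃                              
        ┃━━━━┛                              
        ┃                                   
        ┃                                   
━━━━━━━━┛                                   
                                            


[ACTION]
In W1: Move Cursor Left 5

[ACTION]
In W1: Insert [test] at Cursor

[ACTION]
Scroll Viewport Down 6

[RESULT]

        ┃Han░┃     ┃                        
        ┃Eve░┃     ┃                        
        ┃Ivy░┃     ┃                        
        ┃Dav░┃━━━━━┛                        
        ┃Gra░┃                              
        ┃e J░┃                              
        ┃vy ░┃                              
        ┃ve ░┃                              
        ┃vy ░┃                              
        ┃Fra░┃                              
        ┃Gra░┃                              
        ┃Jac░┃                              
        ┃lic▼┃                              
        ┃━━━━┛                              
        ┃                                   
        ┃                                   
━━━━━━━━┛                                   
                                            
                                            


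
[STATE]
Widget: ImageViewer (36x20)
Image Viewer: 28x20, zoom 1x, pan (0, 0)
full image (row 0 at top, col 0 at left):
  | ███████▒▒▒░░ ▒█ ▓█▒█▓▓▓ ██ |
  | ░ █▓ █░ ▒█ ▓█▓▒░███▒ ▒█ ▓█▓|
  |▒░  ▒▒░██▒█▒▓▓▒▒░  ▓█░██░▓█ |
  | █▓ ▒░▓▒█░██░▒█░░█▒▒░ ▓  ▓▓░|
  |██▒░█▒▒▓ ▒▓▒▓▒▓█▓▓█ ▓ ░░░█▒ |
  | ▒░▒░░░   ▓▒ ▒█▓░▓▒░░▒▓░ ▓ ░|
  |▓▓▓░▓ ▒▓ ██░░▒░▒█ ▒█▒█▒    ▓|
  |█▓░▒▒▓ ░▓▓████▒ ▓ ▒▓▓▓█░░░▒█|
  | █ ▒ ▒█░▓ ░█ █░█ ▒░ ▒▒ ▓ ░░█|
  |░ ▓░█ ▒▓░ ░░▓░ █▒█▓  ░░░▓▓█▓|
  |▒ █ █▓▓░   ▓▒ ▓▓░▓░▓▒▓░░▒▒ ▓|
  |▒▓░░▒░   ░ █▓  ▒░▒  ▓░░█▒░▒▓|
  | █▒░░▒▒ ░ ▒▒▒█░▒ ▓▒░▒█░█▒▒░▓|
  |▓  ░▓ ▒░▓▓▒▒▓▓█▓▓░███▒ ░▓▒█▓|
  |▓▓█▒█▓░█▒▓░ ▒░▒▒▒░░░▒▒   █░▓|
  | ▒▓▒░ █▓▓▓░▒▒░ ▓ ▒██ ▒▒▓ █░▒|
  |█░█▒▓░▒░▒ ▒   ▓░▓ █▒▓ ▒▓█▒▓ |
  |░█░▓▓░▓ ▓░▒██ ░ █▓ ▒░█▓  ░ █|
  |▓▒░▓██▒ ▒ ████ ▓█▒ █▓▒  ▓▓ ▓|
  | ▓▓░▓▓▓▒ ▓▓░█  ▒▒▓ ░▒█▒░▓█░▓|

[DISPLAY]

 ███████▒▒▒░░ ▒█ ▓█▒█▓▓▓ ██         
 ░ █▓ █░ ▒█ ▓█▓▒░███▒ ▒█ ▓█▓        
▒░  ▒▒░██▒█▒▓▓▒▒░  ▓█░██░▓█         
 █▓ ▒░▓▒█░██░▒█░░█▒▒░ ▓  ▓▓░        
██▒░█▒▒▓ ▒▓▒▓▒▓█▓▓█ ▓ ░░░█▒         
 ▒░▒░░░   ▓▒ ▒█▓░▓▒░░▒▓░ ▓ ░        
▓▓▓░▓ ▒▓ ██░░▒░▒█ ▒█▒█▒    ▓        
█▓░▒▒▓ ░▓▓████▒ ▓ ▒▓▓▓█░░░▒█        
 █ ▒ ▒█░▓ ░█ █░█ ▒░ ▒▒ ▓ ░░█        
░ ▓░█ ▒▓░ ░░▓░ █▒█▓  ░░░▓▓█▓        
▒ █ █▓▓░   ▓▒ ▓▓░▓░▓▒▓░░▒▒ ▓        
▒▓░░▒░   ░ █▓  ▒░▒  ▓░░█▒░▒▓        
 █▒░░▒▒ ░ ▒▒▒█░▒ ▓▒░▒█░█▒▒░▓        
▓  ░▓ ▒░▓▓▒▒▓▓█▓▓░███▒ ░▓▒█▓        
▓▓█▒█▓░█▒▓░ ▒░▒▒▒░░░▒▒   █░▓        
 ▒▓▒░ █▓▓▓░▒▒░ ▓ ▒██ ▒▒▓ █░▒        
█░█▒▓░▒░▒ ▒   ▓░▓ █▒▓ ▒▓█▒▓         
░█░▓▓░▓ ▓░▒██ ░ █▓ ▒░█▓  ░ █        
▓▒░▓██▒ ▒ ████ ▓█▒ █▓▒  ▓▓ ▓        
 ▓▓░▓▓▓▒ ▓▓░█  ▒▒▓ ░▒█▒░▓█░▓        


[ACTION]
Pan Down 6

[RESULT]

▓▓▓░▓ ▒▓ ██░░▒░▒█ ▒█▒█▒    ▓        
█▓░▒▒▓ ░▓▓████▒ ▓ ▒▓▓▓█░░░▒█        
 █ ▒ ▒█░▓ ░█ █░█ ▒░ ▒▒ ▓ ░░█        
░ ▓░█ ▒▓░ ░░▓░ █▒█▓  ░░░▓▓█▓        
▒ █ █▓▓░   ▓▒ ▓▓░▓░▓▒▓░░▒▒ ▓        
▒▓░░▒░   ░ █▓  ▒░▒  ▓░░█▒░▒▓        
 █▒░░▒▒ ░ ▒▒▒█░▒ ▓▒░▒█░█▒▒░▓        
▓  ░▓ ▒░▓▓▒▒▓▓█▓▓░███▒ ░▓▒█▓        
▓▓█▒█▓░█▒▓░ ▒░▒▒▒░░░▒▒   █░▓        
 ▒▓▒░ █▓▓▓░▒▒░ ▓ ▒██ ▒▒▓ █░▒        
█░█▒▓░▒░▒ ▒   ▓░▓ █▒▓ ▒▓█▒▓         
░█░▓▓░▓ ▓░▒██ ░ █▓ ▒░█▓  ░ █        
▓▒░▓██▒ ▒ ████ ▓█▒ █▓▒  ▓▓ ▓        
 ▓▓░▓▓▓▒ ▓▓░█  ▒▒▓ ░▒█▒░▓█░▓        
                                    
                                    
                                    
                                    
                                    
                                    


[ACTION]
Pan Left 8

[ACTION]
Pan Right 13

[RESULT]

▒░▒█ ▒█▒█▒    ▓                     
█▒ ▓ ▒▓▓▓█░░░▒█                     
█░█ ▒░ ▒▒ ▓ ░░█                     
░ █▒█▓  ░░░▓▓█▓                     
 ▓▓░▓░▓▒▓░░▒▒ ▓                     
  ▒░▒  ▓░░█▒░▒▓                     
█░▒ ▓▒░▒█░█▒▒░▓                     
▓█▓▓░███▒ ░▓▒█▓                     
░▒▒▒░░░▒▒   █░▓                     
░ ▓ ▒██ ▒▒▓ █░▒                     
 ▓░▓ █▒▓ ▒▓█▒▓                      
 ░ █▓ ▒░█▓  ░ █                     
█ ▓█▒ █▓▒  ▓▓ ▓                     
  ▒▒▓ ░▒█▒░▓█░▓                     
                                    
                                    
                                    
                                    
                                    
                                    


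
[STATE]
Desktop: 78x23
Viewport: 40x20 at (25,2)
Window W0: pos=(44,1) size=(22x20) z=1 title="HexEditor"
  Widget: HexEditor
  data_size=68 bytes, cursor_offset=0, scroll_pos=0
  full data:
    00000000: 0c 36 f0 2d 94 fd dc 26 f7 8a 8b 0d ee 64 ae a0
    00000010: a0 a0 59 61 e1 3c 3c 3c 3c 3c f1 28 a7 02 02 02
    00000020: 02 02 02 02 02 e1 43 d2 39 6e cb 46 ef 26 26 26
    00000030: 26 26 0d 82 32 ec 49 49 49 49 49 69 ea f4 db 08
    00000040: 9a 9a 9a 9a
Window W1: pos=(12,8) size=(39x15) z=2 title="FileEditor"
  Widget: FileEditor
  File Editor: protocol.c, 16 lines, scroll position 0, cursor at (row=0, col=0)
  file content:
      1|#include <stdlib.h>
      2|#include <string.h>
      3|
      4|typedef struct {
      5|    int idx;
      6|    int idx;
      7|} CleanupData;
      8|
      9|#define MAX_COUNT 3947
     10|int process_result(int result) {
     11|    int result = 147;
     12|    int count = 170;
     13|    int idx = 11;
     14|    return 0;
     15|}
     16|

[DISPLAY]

                   ┃ HexEditor          
                   ┠────────────────────
                   ┃00000000  0C 36 f0 2
                   ┃00000010  a0 a0 59 6
                   ┃00000020  02 02 02 0
                   ┃00000030  26 26 0d 8
━━━━━━━━━━━━━━━━━━━━━━━━━┓40  9a 9a 9a 9
                         ┃              
─────────────────────────┨              
dlib.h>                 ▲┃              
ring.h>                 █┃              
                        ░┃              
ct {                    ░┃              
                        ░┃              
                        ░┃              
a;                      ░┃              
                        ░┃              
COUNT 3947              ░┃              
result(int result) {    ░┃━━━━━━━━━━━━━━
lt = 147;               ▼┃              


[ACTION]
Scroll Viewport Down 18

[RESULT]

                   ┠────────────────────
                   ┃00000000  0C 36 f0 2
                   ┃00000010  a0 a0 59 6
                   ┃00000020  02 02 02 0
                   ┃00000030  26 26 0d 8
━━━━━━━━━━━━━━━━━━━━━━━━━┓40  9a 9a 9a 9
                         ┃              
─────────────────────────┨              
dlib.h>                 ▲┃              
ring.h>                 █┃              
                        ░┃              
ct {                    ░┃              
                        ░┃              
                        ░┃              
a;                      ░┃              
                        ░┃              
COUNT 3947              ░┃              
result(int result) {    ░┃━━━━━━━━━━━━━━
lt = 147;               ▼┃              
━━━━━━━━━━━━━━━━━━━━━━━━━┛              


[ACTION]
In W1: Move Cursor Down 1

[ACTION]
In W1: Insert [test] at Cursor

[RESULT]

                   ┠────────────────────
                   ┃00000000  0C 36 f0 2
                   ┃00000010  a0 a0 59 6
                   ┃00000020  02 02 02 0
                   ┃00000030  26 26 0d 8
━━━━━━━━━━━━━━━━━━━━━━━━━┓40  9a 9a 9a 9
                         ┃              
─────────────────────────┨              
dlib.h>                 ▲┃              
 <string.h>             █┃              
                        ░┃              
ct {                    ░┃              
                        ░┃              
                        ░┃              
a;                      ░┃              
                        ░┃              
COUNT 3947              ░┃              
result(int result) {    ░┃━━━━━━━━━━━━━━
lt = 147;               ▼┃              
━━━━━━━━━━━━━━━━━━━━━━━━━┛              


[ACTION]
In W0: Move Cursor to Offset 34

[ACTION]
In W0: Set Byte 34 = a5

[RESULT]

                   ┠────────────────────
                   ┃00000000  0c 36 f0 2
                   ┃00000010  a0 a0 59 6
                   ┃00000020  02 02 A5 0
                   ┃00000030  26 26 0d 8
━━━━━━━━━━━━━━━━━━━━━━━━━┓40  9a 9a 9a 9
                         ┃              
─────────────────────────┨              
dlib.h>                 ▲┃              
 <string.h>             █┃              
                        ░┃              
ct {                    ░┃              
                        ░┃              
                        ░┃              
a;                      ░┃              
                        ░┃              
COUNT 3947              ░┃              
result(int result) {    ░┃━━━━━━━━━━━━━━
lt = 147;               ▼┃              
━━━━━━━━━━━━━━━━━━━━━━━━━┛              


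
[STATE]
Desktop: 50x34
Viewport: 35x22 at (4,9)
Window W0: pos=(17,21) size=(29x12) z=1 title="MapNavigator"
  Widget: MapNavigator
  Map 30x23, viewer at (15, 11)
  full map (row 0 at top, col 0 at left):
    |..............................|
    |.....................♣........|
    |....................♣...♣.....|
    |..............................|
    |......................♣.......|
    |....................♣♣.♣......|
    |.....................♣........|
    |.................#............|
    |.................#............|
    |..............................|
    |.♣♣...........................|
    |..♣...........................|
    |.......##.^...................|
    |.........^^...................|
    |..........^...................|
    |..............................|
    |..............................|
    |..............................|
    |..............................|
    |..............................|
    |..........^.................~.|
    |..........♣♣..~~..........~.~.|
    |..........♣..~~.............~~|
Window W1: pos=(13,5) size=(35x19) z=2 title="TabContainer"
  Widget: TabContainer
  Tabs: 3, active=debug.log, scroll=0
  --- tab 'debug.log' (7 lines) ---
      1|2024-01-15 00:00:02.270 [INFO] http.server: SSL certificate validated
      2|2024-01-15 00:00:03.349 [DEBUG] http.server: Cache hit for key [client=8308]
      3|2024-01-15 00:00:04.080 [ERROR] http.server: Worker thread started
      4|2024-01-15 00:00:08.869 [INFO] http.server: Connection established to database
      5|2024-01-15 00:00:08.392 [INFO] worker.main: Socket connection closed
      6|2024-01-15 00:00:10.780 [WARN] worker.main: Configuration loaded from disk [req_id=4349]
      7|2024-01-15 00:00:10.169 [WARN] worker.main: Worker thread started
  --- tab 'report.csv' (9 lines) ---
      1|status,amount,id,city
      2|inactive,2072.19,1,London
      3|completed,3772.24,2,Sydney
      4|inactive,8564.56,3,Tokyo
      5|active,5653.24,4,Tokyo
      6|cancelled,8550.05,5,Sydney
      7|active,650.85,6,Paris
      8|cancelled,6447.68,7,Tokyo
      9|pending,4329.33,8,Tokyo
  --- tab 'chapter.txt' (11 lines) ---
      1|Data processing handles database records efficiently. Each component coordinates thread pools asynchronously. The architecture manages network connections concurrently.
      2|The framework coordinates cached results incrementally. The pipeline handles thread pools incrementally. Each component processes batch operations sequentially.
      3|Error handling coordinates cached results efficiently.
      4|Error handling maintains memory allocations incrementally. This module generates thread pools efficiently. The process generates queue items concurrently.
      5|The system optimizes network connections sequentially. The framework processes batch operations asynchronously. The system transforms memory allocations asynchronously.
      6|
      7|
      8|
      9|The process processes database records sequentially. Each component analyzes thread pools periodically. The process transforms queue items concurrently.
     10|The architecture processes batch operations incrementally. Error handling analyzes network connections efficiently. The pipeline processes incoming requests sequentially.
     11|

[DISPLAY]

         ┃─────────────────────────
         ┃2024-01-15 00:00:02.270 [
         ┃2024-01-15 00:00:03.349 [
         ┃2024-01-15 00:00:04.080 [
         ┃2024-01-15 00:00:08.869 [
         ┃2024-01-15 00:00:08.392 [
         ┃2024-01-15 00:00:10.780 [
         ┃2024-01-15 00:00:10.169 [
         ┃                         
         ┃                         
         ┃                         
         ┃                         
         ┃                         
         ┃                         
         ┗━━━━━━━━━━━━━━━━━━━━━━━━━
             ┃...............#.....
             ┃...............#.....
             ┃.....................
             ┃♣....................
             ┃♣............@.......
             ┃.....##.^............
             ┃.......^^............


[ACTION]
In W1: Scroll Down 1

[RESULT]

         ┃─────────────────────────
         ┃2024-01-15 00:00:03.349 [
         ┃2024-01-15 00:00:04.080 [
         ┃2024-01-15 00:00:08.869 [
         ┃2024-01-15 00:00:08.392 [
         ┃2024-01-15 00:00:10.780 [
         ┃2024-01-15 00:00:10.169 [
         ┃                         
         ┃                         
         ┃                         
         ┃                         
         ┃                         
         ┃                         
         ┃                         
         ┗━━━━━━━━━━━━━━━━━━━━━━━━━
             ┃...............#.....
             ┃...............#.....
             ┃.....................
             ┃♣....................
             ┃♣............@.......
             ┃.....##.^............
             ┃.......^^............


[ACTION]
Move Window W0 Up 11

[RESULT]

         ┃─────────────────────────
         ┃2024-01-15 00:00:03.349 [
         ┃2024-01-15 00:00:04.080 [
         ┃2024-01-15 00:00:08.869 [
         ┃2024-01-15 00:00:08.392 [
         ┃2024-01-15 00:00:10.780 [
         ┃2024-01-15 00:00:10.169 [
         ┃                         
         ┃                         
         ┃                         
         ┃                         
         ┃                         
         ┃                         
         ┃                         
         ┗━━━━━━━━━━━━━━━━━━━━━━━━━
                                   
                                   
                                   
                                   
                                   
                                   
                                   


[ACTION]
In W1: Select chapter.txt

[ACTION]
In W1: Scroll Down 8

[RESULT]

         ┃─────────────────────────
         ┃The process processes dat
         ┃The architecture processe
         ┃                         
         ┃                         
         ┃                         
         ┃                         
         ┃                         
         ┃                         
         ┃                         
         ┃                         
         ┃                         
         ┃                         
         ┃                         
         ┗━━━━━━━━━━━━━━━━━━━━━━━━━
                                   
                                   
                                   
                                   
                                   
                                   
                                   
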